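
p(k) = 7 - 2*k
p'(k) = -2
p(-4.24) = 15.48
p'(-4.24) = -2.00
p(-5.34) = 17.68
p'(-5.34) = -2.00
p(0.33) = 6.34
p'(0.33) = -2.00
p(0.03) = 6.94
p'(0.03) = -2.00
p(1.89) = 3.22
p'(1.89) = -2.00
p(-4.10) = 15.20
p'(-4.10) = -2.00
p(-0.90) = 8.80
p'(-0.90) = -2.00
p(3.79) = -0.58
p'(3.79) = -2.00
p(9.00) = -11.00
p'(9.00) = -2.00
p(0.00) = 7.00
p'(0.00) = -2.00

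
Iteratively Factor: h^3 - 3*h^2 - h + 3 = (h - 1)*(h^2 - 2*h - 3) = (h - 1)*(h + 1)*(h - 3)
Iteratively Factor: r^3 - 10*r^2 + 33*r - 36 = (r - 4)*(r^2 - 6*r + 9) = (r - 4)*(r - 3)*(r - 3)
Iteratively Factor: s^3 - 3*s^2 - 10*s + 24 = (s - 4)*(s^2 + s - 6) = (s - 4)*(s - 2)*(s + 3)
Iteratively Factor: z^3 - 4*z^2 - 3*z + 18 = (z + 2)*(z^2 - 6*z + 9) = (z - 3)*(z + 2)*(z - 3)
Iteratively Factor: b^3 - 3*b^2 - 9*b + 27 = (b + 3)*(b^2 - 6*b + 9) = (b - 3)*(b + 3)*(b - 3)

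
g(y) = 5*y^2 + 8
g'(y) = 10*y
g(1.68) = 22.11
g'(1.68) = 16.80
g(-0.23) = 8.26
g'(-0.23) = -2.30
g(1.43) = 18.22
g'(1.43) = 14.30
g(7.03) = 255.10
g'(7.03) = 70.30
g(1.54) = 19.86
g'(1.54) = 15.40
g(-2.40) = 36.80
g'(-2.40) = -24.00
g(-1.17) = 14.84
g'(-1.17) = -11.70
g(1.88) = 25.67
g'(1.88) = 18.80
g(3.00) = 53.00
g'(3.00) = 30.00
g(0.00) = 8.00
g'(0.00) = 0.00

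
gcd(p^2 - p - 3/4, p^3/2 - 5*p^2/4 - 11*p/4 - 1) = p + 1/2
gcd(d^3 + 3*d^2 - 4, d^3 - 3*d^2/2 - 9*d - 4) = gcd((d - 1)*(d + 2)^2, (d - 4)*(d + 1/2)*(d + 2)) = d + 2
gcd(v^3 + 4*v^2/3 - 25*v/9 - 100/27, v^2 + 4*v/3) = v + 4/3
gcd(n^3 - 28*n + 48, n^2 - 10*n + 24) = n - 4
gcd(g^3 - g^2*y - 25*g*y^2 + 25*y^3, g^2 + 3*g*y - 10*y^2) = g + 5*y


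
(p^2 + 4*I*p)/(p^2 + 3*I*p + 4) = p/(p - I)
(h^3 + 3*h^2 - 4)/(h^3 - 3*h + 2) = (h + 2)/(h - 1)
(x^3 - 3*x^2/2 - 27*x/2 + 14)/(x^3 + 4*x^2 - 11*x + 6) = (x^2 - x/2 - 14)/(x^2 + 5*x - 6)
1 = 1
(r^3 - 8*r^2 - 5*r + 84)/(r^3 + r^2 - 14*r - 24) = (r - 7)/(r + 2)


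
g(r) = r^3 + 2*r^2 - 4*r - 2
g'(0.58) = -0.67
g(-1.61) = 5.45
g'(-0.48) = -5.23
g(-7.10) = -230.69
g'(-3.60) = 20.48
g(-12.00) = -1394.00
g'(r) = 3*r^2 + 4*r - 4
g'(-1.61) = -2.66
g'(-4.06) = 29.21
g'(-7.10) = 118.83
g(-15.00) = -2867.00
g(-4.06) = -19.72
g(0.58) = -3.45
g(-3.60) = -8.34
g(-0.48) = 0.27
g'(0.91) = 2.12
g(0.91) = -3.23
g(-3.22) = -1.77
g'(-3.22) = 14.23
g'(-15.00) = 611.00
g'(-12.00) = 380.00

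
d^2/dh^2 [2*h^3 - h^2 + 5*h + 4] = 12*h - 2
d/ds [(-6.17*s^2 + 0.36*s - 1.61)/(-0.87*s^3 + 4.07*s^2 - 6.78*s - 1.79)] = (-5.3679*s^4 + 0.626399999999997*s^3 + 36.1653*s^2 + 35.194*s - 11.5602)/(0.7569*s^6 - 7.0818*s^5 + 28.3621*s^4 - 52.0746*s^3 + 31.3978*s^2 + 24.2724*s + 3.2041)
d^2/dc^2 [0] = 0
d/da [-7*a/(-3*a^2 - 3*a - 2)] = 7*(2 - 3*a^2)/(9*a^4 + 18*a^3 + 21*a^2 + 12*a + 4)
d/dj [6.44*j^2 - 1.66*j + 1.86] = 12.88*j - 1.66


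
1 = 1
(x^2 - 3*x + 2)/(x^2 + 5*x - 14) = (x - 1)/(x + 7)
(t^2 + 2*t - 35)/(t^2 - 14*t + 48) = (t^2 + 2*t - 35)/(t^2 - 14*t + 48)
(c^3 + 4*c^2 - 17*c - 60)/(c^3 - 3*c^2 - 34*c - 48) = (c^2 + c - 20)/(c^2 - 6*c - 16)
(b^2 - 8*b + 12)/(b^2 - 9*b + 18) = (b - 2)/(b - 3)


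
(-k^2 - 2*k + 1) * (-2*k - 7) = 2*k^3 + 11*k^2 + 12*k - 7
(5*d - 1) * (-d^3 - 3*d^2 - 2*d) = -5*d^4 - 14*d^3 - 7*d^2 + 2*d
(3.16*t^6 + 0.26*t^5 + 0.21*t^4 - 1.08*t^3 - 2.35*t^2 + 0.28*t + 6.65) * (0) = 0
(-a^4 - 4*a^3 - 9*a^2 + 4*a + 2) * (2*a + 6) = -2*a^5 - 14*a^4 - 42*a^3 - 46*a^2 + 28*a + 12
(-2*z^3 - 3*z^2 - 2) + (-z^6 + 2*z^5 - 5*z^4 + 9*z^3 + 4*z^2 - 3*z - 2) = -z^6 + 2*z^5 - 5*z^4 + 7*z^3 + z^2 - 3*z - 4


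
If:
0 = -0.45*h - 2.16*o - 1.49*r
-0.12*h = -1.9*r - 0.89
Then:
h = 15.8333333333333*r + 7.41666666666667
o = -3.98842592592593*r - 1.54513888888889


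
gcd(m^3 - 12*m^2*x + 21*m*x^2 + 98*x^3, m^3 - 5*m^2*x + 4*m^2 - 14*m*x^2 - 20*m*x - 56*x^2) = -m^2 + 5*m*x + 14*x^2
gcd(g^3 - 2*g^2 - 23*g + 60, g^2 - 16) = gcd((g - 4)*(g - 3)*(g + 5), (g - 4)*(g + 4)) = g - 4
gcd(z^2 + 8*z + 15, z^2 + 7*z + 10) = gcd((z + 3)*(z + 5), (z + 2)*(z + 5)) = z + 5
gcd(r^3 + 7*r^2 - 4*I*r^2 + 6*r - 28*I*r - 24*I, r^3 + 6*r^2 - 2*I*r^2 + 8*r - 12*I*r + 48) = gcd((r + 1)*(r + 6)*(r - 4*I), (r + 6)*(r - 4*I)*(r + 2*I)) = r^2 + r*(6 - 4*I) - 24*I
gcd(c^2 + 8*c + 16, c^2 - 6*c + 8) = 1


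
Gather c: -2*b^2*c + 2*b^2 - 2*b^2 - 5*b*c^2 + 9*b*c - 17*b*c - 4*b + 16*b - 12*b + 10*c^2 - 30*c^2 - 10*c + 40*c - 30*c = c^2*(-5*b - 20) + c*(-2*b^2 - 8*b)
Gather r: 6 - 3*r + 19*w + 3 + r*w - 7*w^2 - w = r*(w - 3) - 7*w^2 + 18*w + 9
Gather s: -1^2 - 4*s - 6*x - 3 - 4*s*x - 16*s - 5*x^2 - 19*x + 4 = s*(-4*x - 20) - 5*x^2 - 25*x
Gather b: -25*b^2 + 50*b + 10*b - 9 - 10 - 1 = -25*b^2 + 60*b - 20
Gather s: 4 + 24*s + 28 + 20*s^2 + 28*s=20*s^2 + 52*s + 32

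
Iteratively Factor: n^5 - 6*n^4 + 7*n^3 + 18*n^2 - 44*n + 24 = (n - 1)*(n^4 - 5*n^3 + 2*n^2 + 20*n - 24) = (n - 2)*(n - 1)*(n^3 - 3*n^2 - 4*n + 12) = (n - 2)*(n - 1)*(n + 2)*(n^2 - 5*n + 6) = (n - 3)*(n - 2)*(n - 1)*(n + 2)*(n - 2)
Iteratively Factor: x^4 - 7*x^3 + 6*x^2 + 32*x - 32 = (x - 1)*(x^3 - 6*x^2 + 32) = (x - 4)*(x - 1)*(x^2 - 2*x - 8) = (x - 4)^2*(x - 1)*(x + 2)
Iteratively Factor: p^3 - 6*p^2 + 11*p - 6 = (p - 3)*(p^2 - 3*p + 2) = (p - 3)*(p - 1)*(p - 2)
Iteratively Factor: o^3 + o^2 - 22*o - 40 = (o + 4)*(o^2 - 3*o - 10) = (o + 2)*(o + 4)*(o - 5)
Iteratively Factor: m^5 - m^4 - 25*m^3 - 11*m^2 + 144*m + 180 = (m + 2)*(m^4 - 3*m^3 - 19*m^2 + 27*m + 90) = (m + 2)^2*(m^3 - 5*m^2 - 9*m + 45) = (m + 2)^2*(m + 3)*(m^2 - 8*m + 15) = (m - 3)*(m + 2)^2*(m + 3)*(m - 5)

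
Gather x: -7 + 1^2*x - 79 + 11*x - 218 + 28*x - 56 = 40*x - 360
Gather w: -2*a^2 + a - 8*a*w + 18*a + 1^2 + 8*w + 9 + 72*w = -2*a^2 + 19*a + w*(80 - 8*a) + 10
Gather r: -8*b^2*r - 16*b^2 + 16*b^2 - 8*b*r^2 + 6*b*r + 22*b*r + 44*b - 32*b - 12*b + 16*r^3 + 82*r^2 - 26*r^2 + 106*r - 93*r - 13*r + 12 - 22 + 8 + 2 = 16*r^3 + r^2*(56 - 8*b) + r*(-8*b^2 + 28*b)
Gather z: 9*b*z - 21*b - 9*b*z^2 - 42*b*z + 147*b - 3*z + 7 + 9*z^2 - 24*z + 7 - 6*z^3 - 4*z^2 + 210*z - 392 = 126*b - 6*z^3 + z^2*(5 - 9*b) + z*(183 - 33*b) - 378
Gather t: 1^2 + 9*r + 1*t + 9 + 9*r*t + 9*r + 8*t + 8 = 18*r + t*(9*r + 9) + 18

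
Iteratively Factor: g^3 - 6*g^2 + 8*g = (g - 2)*(g^2 - 4*g) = g*(g - 2)*(g - 4)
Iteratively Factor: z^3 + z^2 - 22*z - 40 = (z + 2)*(z^2 - z - 20) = (z + 2)*(z + 4)*(z - 5)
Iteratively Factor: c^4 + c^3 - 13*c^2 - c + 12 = (c + 4)*(c^3 - 3*c^2 - c + 3) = (c + 1)*(c + 4)*(c^2 - 4*c + 3) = (c - 1)*(c + 1)*(c + 4)*(c - 3)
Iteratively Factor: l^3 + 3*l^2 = (l)*(l^2 + 3*l) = l*(l + 3)*(l)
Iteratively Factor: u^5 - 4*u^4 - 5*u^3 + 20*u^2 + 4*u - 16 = (u - 2)*(u^4 - 2*u^3 - 9*u^2 + 2*u + 8) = (u - 2)*(u + 1)*(u^3 - 3*u^2 - 6*u + 8) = (u - 2)*(u - 1)*(u + 1)*(u^2 - 2*u - 8) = (u - 4)*(u - 2)*(u - 1)*(u + 1)*(u + 2)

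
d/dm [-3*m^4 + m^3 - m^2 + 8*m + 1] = -12*m^3 + 3*m^2 - 2*m + 8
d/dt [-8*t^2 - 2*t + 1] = -16*t - 2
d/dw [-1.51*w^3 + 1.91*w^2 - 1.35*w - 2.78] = -4.53*w^2 + 3.82*w - 1.35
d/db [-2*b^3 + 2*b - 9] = 2 - 6*b^2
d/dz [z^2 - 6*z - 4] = 2*z - 6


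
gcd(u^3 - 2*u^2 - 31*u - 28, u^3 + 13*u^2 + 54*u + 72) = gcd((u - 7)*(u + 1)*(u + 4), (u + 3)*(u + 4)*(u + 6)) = u + 4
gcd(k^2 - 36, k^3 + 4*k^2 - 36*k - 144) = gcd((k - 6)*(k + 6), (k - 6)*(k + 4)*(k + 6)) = k^2 - 36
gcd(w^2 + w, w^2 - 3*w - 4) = w + 1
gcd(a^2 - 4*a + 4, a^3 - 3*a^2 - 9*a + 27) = 1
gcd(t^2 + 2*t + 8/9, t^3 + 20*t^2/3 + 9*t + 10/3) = t + 2/3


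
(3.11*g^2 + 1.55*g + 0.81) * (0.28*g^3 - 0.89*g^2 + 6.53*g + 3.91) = 0.8708*g^5 - 2.3339*g^4 + 19.1556*g^3 + 21.5607*g^2 + 11.3498*g + 3.1671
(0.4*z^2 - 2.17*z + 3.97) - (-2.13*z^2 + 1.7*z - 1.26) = 2.53*z^2 - 3.87*z + 5.23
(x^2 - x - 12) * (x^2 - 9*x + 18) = x^4 - 10*x^3 + 15*x^2 + 90*x - 216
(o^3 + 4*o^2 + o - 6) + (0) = o^3 + 4*o^2 + o - 6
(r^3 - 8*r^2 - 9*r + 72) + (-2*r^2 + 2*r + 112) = r^3 - 10*r^2 - 7*r + 184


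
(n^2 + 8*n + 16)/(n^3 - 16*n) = (n + 4)/(n*(n - 4))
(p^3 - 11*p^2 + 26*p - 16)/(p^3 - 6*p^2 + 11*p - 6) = (p - 8)/(p - 3)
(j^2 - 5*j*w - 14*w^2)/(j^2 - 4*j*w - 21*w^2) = (j + 2*w)/(j + 3*w)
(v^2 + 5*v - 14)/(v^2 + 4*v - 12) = (v + 7)/(v + 6)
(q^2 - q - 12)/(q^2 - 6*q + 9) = (q^2 - q - 12)/(q^2 - 6*q + 9)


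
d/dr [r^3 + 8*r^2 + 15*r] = 3*r^2 + 16*r + 15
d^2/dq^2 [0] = 0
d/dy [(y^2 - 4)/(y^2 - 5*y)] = (-5*y^2 + 8*y - 20)/(y^2*(y^2 - 10*y + 25))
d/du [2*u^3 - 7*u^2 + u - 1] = 6*u^2 - 14*u + 1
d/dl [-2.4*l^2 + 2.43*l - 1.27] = 2.43 - 4.8*l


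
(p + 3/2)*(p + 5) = p^2 + 13*p/2 + 15/2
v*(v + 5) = v^2 + 5*v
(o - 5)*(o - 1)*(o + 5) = o^3 - o^2 - 25*o + 25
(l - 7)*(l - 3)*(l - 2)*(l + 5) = l^4 - 7*l^3 - 19*l^2 + 163*l - 210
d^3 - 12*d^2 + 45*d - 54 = (d - 6)*(d - 3)^2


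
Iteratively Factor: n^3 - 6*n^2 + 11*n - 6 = (n - 3)*(n^2 - 3*n + 2) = (n - 3)*(n - 2)*(n - 1)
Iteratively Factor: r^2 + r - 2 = (r + 2)*(r - 1)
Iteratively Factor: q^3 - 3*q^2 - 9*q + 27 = (q - 3)*(q^2 - 9) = (q - 3)*(q + 3)*(q - 3)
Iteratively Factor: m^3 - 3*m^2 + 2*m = (m - 1)*(m^2 - 2*m) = (m - 2)*(m - 1)*(m)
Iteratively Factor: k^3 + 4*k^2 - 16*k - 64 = (k - 4)*(k^2 + 8*k + 16) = (k - 4)*(k + 4)*(k + 4)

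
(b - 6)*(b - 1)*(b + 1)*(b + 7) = b^4 + b^3 - 43*b^2 - b + 42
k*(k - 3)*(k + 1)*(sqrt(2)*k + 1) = sqrt(2)*k^4 - 2*sqrt(2)*k^3 + k^3 - 3*sqrt(2)*k^2 - 2*k^2 - 3*k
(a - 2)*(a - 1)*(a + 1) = a^3 - 2*a^2 - a + 2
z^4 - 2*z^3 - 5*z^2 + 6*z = z*(z - 3)*(z - 1)*(z + 2)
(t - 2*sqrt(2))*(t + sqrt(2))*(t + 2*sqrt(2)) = t^3 + sqrt(2)*t^2 - 8*t - 8*sqrt(2)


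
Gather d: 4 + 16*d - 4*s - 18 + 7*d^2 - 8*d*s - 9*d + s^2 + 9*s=7*d^2 + d*(7 - 8*s) + s^2 + 5*s - 14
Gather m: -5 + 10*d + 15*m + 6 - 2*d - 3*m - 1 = 8*d + 12*m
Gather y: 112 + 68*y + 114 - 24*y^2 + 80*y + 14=-24*y^2 + 148*y + 240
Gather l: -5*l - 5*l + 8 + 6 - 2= 12 - 10*l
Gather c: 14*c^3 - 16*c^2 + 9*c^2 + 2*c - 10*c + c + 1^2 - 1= 14*c^3 - 7*c^2 - 7*c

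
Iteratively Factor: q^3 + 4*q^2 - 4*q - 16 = (q + 4)*(q^2 - 4) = (q - 2)*(q + 4)*(q + 2)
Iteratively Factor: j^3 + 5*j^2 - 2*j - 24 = (j + 4)*(j^2 + j - 6) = (j + 3)*(j + 4)*(j - 2)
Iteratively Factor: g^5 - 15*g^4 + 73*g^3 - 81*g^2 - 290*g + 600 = (g + 2)*(g^4 - 17*g^3 + 107*g^2 - 295*g + 300) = (g - 5)*(g + 2)*(g^3 - 12*g^2 + 47*g - 60) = (g - 5)*(g - 3)*(g + 2)*(g^2 - 9*g + 20) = (g - 5)^2*(g - 3)*(g + 2)*(g - 4)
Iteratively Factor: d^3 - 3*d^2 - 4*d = (d + 1)*(d^2 - 4*d) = (d - 4)*(d + 1)*(d)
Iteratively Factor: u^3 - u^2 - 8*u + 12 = (u - 2)*(u^2 + u - 6) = (u - 2)*(u + 3)*(u - 2)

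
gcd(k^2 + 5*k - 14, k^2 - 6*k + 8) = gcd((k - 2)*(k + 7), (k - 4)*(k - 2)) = k - 2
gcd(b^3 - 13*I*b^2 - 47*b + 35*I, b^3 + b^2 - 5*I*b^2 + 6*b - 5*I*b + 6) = 1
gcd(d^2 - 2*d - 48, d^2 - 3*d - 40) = d - 8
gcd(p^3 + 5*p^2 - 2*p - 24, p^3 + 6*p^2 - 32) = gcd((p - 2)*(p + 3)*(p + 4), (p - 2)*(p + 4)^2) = p^2 + 2*p - 8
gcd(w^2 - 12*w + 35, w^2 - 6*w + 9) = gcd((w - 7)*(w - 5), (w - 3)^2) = 1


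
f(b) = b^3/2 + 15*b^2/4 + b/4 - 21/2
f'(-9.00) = 54.25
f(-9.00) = -73.50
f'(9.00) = 189.25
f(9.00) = 660.00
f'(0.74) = 6.62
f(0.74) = -8.06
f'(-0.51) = -3.18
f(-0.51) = -9.72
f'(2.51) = 28.53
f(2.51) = 21.66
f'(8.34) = 167.13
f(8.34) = 542.47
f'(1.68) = 17.08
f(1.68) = 2.87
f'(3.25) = 40.47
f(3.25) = 47.09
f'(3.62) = 47.06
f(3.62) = 63.27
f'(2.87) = 34.13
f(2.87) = 32.93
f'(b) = 3*b^2/2 + 15*b/2 + 1/4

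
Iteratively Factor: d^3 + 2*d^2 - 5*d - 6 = (d + 1)*(d^2 + d - 6) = (d + 1)*(d + 3)*(d - 2)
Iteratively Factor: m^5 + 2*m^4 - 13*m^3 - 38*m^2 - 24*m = (m + 1)*(m^4 + m^3 - 14*m^2 - 24*m) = (m + 1)*(m + 2)*(m^3 - m^2 - 12*m) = (m + 1)*(m + 2)*(m + 3)*(m^2 - 4*m) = m*(m + 1)*(m + 2)*(m + 3)*(m - 4)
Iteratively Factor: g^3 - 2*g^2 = (g)*(g^2 - 2*g) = g^2*(g - 2)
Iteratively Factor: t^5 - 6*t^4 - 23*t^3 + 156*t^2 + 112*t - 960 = (t + 4)*(t^4 - 10*t^3 + 17*t^2 + 88*t - 240) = (t - 4)*(t + 4)*(t^3 - 6*t^2 - 7*t + 60) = (t - 4)^2*(t + 4)*(t^2 - 2*t - 15) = (t - 4)^2*(t + 3)*(t + 4)*(t - 5)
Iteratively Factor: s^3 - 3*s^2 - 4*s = (s + 1)*(s^2 - 4*s) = s*(s + 1)*(s - 4)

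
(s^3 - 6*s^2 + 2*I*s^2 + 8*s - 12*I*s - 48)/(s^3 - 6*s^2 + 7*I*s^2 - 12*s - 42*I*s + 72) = (s - 2*I)/(s + 3*I)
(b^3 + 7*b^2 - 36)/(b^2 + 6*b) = b + 1 - 6/b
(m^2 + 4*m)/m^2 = (m + 4)/m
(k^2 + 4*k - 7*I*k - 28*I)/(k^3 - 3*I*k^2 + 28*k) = (k + 4)/(k*(k + 4*I))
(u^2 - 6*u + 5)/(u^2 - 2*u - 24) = (-u^2 + 6*u - 5)/(-u^2 + 2*u + 24)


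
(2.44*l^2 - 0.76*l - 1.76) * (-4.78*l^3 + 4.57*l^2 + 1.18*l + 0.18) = -11.6632*l^5 + 14.7836*l^4 + 7.8188*l^3 - 8.5008*l^2 - 2.2136*l - 0.3168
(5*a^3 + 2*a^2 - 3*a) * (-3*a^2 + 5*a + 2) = -15*a^5 + 19*a^4 + 29*a^3 - 11*a^2 - 6*a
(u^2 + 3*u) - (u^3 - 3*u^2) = -u^3 + 4*u^2 + 3*u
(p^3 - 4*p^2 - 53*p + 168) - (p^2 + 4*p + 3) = p^3 - 5*p^2 - 57*p + 165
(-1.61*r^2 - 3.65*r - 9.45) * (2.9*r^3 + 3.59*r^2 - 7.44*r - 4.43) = -4.669*r^5 - 16.3649*r^4 - 28.5301*r^3 + 0.362800000000004*r^2 + 86.4775*r + 41.8635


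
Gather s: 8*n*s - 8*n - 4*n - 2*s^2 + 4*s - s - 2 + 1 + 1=-12*n - 2*s^2 + s*(8*n + 3)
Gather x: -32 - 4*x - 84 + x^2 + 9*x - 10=x^2 + 5*x - 126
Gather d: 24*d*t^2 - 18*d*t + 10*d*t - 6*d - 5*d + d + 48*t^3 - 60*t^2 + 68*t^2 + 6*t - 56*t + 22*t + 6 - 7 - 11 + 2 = d*(24*t^2 - 8*t - 10) + 48*t^3 + 8*t^2 - 28*t - 10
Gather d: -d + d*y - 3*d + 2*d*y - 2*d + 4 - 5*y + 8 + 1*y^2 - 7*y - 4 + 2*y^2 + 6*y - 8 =d*(3*y - 6) + 3*y^2 - 6*y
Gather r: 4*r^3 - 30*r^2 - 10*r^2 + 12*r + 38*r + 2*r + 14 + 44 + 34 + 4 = 4*r^3 - 40*r^2 + 52*r + 96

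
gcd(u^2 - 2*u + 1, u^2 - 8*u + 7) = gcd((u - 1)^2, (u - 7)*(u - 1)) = u - 1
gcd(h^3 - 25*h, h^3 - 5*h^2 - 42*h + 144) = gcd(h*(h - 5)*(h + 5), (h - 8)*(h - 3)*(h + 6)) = 1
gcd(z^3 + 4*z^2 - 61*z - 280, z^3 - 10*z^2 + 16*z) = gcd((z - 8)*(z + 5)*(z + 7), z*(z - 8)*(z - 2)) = z - 8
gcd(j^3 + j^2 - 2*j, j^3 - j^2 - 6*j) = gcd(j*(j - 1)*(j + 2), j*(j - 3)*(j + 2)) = j^2 + 2*j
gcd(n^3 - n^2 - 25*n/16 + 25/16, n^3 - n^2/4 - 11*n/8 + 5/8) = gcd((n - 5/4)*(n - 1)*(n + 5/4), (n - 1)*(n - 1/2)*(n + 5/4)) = n^2 + n/4 - 5/4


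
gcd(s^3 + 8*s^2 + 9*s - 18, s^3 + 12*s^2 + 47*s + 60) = s + 3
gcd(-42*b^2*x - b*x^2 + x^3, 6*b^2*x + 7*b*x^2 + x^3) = 6*b*x + x^2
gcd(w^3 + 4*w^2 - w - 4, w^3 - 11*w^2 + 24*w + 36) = w + 1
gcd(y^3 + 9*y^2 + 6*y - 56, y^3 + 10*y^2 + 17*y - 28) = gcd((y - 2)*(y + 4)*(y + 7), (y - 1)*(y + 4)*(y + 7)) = y^2 + 11*y + 28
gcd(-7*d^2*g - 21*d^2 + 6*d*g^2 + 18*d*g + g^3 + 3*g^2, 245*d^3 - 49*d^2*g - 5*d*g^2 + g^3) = 7*d + g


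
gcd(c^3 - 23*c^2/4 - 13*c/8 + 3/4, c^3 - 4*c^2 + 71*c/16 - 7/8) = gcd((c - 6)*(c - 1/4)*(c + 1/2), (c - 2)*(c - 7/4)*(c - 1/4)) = c - 1/4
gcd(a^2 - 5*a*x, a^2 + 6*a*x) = a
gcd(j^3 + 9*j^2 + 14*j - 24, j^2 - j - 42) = j + 6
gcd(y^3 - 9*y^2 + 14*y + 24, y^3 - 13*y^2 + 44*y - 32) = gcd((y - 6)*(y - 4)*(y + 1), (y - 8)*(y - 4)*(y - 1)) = y - 4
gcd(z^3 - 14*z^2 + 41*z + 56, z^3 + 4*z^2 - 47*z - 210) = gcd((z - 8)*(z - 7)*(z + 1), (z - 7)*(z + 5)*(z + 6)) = z - 7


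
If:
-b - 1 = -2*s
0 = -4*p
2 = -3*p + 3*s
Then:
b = 1/3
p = 0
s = 2/3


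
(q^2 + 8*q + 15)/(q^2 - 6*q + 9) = (q^2 + 8*q + 15)/(q^2 - 6*q + 9)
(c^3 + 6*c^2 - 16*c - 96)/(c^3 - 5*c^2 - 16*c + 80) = (c + 6)/(c - 5)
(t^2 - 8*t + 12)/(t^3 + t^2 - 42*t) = (t - 2)/(t*(t + 7))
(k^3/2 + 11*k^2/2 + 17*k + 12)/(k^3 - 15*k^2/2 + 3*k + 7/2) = (k^3 + 11*k^2 + 34*k + 24)/(2*k^3 - 15*k^2 + 6*k + 7)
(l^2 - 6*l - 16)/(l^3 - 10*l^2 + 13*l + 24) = (l + 2)/(l^2 - 2*l - 3)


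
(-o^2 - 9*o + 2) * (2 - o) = o^3 + 7*o^2 - 20*o + 4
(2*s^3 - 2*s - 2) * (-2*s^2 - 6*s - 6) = -4*s^5 - 12*s^4 - 8*s^3 + 16*s^2 + 24*s + 12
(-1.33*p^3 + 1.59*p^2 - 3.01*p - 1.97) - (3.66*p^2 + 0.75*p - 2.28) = -1.33*p^3 - 2.07*p^2 - 3.76*p + 0.31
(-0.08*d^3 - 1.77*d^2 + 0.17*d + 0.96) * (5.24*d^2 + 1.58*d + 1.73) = -0.4192*d^5 - 9.4012*d^4 - 2.0442*d^3 + 2.2369*d^2 + 1.8109*d + 1.6608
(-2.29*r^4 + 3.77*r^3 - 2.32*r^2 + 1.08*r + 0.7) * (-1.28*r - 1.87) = 2.9312*r^5 - 0.5433*r^4 - 4.0803*r^3 + 2.956*r^2 - 2.9156*r - 1.309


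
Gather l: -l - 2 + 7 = 5 - l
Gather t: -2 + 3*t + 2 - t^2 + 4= -t^2 + 3*t + 4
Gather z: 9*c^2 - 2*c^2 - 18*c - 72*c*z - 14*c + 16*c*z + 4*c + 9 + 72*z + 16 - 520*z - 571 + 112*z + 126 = 7*c^2 - 28*c + z*(-56*c - 336) - 420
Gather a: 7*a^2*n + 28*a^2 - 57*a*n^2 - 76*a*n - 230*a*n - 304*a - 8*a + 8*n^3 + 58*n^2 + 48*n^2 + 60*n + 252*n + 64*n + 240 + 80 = a^2*(7*n + 28) + a*(-57*n^2 - 306*n - 312) + 8*n^3 + 106*n^2 + 376*n + 320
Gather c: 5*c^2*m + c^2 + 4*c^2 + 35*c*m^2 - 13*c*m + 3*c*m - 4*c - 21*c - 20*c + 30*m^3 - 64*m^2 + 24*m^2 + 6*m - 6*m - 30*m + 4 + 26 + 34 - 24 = c^2*(5*m + 5) + c*(35*m^2 - 10*m - 45) + 30*m^3 - 40*m^2 - 30*m + 40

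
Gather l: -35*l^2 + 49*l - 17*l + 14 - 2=-35*l^2 + 32*l + 12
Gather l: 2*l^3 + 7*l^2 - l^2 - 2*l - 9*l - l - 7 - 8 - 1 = 2*l^3 + 6*l^2 - 12*l - 16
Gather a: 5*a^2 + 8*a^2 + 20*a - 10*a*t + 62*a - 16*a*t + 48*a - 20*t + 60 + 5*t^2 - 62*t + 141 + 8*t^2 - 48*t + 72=13*a^2 + a*(130 - 26*t) + 13*t^2 - 130*t + 273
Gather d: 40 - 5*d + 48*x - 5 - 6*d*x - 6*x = d*(-6*x - 5) + 42*x + 35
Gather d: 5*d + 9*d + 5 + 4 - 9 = 14*d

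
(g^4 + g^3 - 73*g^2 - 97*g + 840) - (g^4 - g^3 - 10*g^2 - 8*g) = 2*g^3 - 63*g^2 - 89*g + 840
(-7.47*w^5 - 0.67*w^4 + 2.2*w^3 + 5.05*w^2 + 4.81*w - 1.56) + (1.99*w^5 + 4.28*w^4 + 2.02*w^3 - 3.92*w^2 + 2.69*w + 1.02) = -5.48*w^5 + 3.61*w^4 + 4.22*w^3 + 1.13*w^2 + 7.5*w - 0.54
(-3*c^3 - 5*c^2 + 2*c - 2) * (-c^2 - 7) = 3*c^5 + 5*c^4 + 19*c^3 + 37*c^2 - 14*c + 14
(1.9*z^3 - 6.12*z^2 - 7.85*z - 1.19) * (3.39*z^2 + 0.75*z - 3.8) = 6.441*z^5 - 19.3218*z^4 - 38.4215*z^3 + 13.3344*z^2 + 28.9375*z + 4.522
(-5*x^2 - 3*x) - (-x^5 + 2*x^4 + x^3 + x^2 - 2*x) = x^5 - 2*x^4 - x^3 - 6*x^2 - x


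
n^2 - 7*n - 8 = (n - 8)*(n + 1)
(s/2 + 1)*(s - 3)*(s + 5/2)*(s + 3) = s^4/2 + 9*s^3/4 - 2*s^2 - 81*s/4 - 45/2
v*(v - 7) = v^2 - 7*v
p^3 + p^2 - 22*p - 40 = (p - 5)*(p + 2)*(p + 4)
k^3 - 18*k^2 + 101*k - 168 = (k - 8)*(k - 7)*(k - 3)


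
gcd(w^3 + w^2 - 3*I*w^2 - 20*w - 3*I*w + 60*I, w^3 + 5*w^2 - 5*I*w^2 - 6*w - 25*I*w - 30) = w^2 + w*(5 - 3*I) - 15*I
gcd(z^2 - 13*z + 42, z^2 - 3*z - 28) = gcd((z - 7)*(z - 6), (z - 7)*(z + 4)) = z - 7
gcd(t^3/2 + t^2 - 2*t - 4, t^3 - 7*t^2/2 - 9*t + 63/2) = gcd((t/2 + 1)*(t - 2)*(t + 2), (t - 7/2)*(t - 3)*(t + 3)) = 1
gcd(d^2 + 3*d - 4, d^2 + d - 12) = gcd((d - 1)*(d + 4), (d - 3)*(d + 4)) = d + 4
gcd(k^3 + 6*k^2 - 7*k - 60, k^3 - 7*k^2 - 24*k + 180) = k + 5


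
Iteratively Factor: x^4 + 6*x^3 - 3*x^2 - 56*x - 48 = (x + 4)*(x^3 + 2*x^2 - 11*x - 12) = (x + 4)^2*(x^2 - 2*x - 3) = (x - 3)*(x + 4)^2*(x + 1)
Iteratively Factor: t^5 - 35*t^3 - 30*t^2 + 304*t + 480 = (t + 3)*(t^4 - 3*t^3 - 26*t^2 + 48*t + 160) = (t - 5)*(t + 3)*(t^3 + 2*t^2 - 16*t - 32) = (t - 5)*(t + 2)*(t + 3)*(t^2 - 16) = (t - 5)*(t - 4)*(t + 2)*(t + 3)*(t + 4)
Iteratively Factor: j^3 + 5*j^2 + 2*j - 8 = (j + 4)*(j^2 + j - 2) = (j - 1)*(j + 4)*(j + 2)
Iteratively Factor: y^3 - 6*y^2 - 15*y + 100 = (y - 5)*(y^2 - y - 20) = (y - 5)^2*(y + 4)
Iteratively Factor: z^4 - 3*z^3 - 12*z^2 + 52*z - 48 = (z - 2)*(z^3 - z^2 - 14*z + 24) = (z - 2)^2*(z^2 + z - 12) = (z - 3)*(z - 2)^2*(z + 4)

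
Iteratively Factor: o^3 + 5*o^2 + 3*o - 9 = (o - 1)*(o^2 + 6*o + 9) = (o - 1)*(o + 3)*(o + 3)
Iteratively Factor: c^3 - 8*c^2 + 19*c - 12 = (c - 1)*(c^2 - 7*c + 12) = (c - 4)*(c - 1)*(c - 3)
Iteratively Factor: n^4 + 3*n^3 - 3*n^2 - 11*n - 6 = (n - 2)*(n^3 + 5*n^2 + 7*n + 3) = (n - 2)*(n + 1)*(n^2 + 4*n + 3) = (n - 2)*(n + 1)*(n + 3)*(n + 1)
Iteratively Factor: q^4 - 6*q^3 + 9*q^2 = (q)*(q^3 - 6*q^2 + 9*q) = q*(q - 3)*(q^2 - 3*q) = q^2*(q - 3)*(q - 3)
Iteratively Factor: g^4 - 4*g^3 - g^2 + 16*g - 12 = (g + 2)*(g^3 - 6*g^2 + 11*g - 6) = (g - 3)*(g + 2)*(g^2 - 3*g + 2) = (g - 3)*(g - 1)*(g + 2)*(g - 2)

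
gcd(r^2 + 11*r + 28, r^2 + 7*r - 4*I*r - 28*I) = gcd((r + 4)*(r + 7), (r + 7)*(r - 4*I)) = r + 7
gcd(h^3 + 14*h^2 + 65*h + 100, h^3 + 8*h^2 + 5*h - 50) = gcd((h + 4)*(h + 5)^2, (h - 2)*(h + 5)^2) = h^2 + 10*h + 25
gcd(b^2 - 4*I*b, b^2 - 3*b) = b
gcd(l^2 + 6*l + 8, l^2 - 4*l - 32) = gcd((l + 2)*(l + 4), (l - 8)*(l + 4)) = l + 4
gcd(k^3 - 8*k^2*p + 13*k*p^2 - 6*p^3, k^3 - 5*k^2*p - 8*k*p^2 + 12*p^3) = k^2 - 7*k*p + 6*p^2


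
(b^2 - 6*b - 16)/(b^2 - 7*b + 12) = (b^2 - 6*b - 16)/(b^2 - 7*b + 12)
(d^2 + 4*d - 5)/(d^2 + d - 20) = (d - 1)/(d - 4)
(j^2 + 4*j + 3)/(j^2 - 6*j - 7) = (j + 3)/(j - 7)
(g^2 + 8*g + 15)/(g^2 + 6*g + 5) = (g + 3)/(g + 1)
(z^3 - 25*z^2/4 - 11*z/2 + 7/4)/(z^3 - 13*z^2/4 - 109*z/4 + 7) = (z + 1)/(z + 4)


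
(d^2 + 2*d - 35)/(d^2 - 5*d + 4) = (d^2 + 2*d - 35)/(d^2 - 5*d + 4)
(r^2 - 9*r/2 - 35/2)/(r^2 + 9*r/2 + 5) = (r - 7)/(r + 2)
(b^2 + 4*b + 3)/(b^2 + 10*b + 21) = (b + 1)/(b + 7)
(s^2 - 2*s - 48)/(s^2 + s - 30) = (s - 8)/(s - 5)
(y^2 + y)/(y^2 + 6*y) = (y + 1)/(y + 6)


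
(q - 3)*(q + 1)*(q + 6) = q^3 + 4*q^2 - 15*q - 18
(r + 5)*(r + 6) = r^2 + 11*r + 30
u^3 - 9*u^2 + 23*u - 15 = (u - 5)*(u - 3)*(u - 1)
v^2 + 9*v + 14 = (v + 2)*(v + 7)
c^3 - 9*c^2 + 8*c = c*(c - 8)*(c - 1)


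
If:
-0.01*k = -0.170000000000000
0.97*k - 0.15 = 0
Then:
No Solution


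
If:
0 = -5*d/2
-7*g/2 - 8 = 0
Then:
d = 0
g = -16/7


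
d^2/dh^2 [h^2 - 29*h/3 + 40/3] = 2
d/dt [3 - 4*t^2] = -8*t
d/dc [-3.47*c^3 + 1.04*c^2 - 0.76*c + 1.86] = -10.41*c^2 + 2.08*c - 0.76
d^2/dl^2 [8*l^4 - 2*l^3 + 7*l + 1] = 12*l*(8*l - 1)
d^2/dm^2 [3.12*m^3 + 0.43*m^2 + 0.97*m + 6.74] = 18.72*m + 0.86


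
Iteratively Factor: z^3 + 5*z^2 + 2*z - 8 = (z + 4)*(z^2 + z - 2) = (z - 1)*(z + 4)*(z + 2)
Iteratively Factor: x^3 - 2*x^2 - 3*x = (x)*(x^2 - 2*x - 3) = x*(x - 3)*(x + 1)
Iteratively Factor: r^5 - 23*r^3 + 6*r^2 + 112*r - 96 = (r - 1)*(r^4 + r^3 - 22*r^2 - 16*r + 96) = (r - 2)*(r - 1)*(r^3 + 3*r^2 - 16*r - 48) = (r - 2)*(r - 1)*(r + 3)*(r^2 - 16) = (r - 2)*(r - 1)*(r + 3)*(r + 4)*(r - 4)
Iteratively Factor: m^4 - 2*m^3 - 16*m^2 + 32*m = (m + 4)*(m^3 - 6*m^2 + 8*m) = (m - 2)*(m + 4)*(m^2 - 4*m) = m*(m - 2)*(m + 4)*(m - 4)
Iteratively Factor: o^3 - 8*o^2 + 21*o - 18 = (o - 3)*(o^2 - 5*o + 6) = (o - 3)*(o - 2)*(o - 3)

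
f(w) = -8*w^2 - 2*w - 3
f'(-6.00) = 94.00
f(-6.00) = -279.00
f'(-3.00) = 46.00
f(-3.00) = -69.00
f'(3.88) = -64.08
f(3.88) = -131.20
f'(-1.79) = 26.64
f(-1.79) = -25.05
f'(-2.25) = 34.00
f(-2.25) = -39.00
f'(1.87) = -31.92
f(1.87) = -34.72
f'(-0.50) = 6.00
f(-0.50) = -4.00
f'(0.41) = -8.56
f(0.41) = -5.16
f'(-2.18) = 32.88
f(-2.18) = -36.66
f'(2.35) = -39.60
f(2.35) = -51.88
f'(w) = -16*w - 2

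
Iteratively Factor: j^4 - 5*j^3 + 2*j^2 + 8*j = (j + 1)*(j^3 - 6*j^2 + 8*j) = (j - 4)*(j + 1)*(j^2 - 2*j) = (j - 4)*(j - 2)*(j + 1)*(j)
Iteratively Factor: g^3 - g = (g + 1)*(g^2 - g) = g*(g + 1)*(g - 1)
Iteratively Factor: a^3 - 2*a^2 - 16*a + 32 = (a - 4)*(a^2 + 2*a - 8) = (a - 4)*(a + 4)*(a - 2)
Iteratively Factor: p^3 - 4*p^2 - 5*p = (p)*(p^2 - 4*p - 5) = p*(p + 1)*(p - 5)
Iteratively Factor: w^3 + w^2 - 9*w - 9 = (w - 3)*(w^2 + 4*w + 3) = (w - 3)*(w + 3)*(w + 1)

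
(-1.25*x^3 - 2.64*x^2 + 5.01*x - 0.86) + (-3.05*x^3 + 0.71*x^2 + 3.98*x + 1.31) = -4.3*x^3 - 1.93*x^2 + 8.99*x + 0.45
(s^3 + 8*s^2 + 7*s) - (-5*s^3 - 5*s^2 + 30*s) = 6*s^3 + 13*s^2 - 23*s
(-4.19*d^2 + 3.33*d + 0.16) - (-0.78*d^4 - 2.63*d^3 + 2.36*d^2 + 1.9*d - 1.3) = 0.78*d^4 + 2.63*d^3 - 6.55*d^2 + 1.43*d + 1.46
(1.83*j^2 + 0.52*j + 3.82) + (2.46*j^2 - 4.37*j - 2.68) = 4.29*j^2 - 3.85*j + 1.14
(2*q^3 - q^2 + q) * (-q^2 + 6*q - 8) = -2*q^5 + 13*q^4 - 23*q^3 + 14*q^2 - 8*q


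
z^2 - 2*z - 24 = (z - 6)*(z + 4)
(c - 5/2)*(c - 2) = c^2 - 9*c/2 + 5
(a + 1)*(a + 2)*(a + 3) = a^3 + 6*a^2 + 11*a + 6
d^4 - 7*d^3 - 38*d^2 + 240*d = d*(d - 8)*(d - 5)*(d + 6)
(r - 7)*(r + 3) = r^2 - 4*r - 21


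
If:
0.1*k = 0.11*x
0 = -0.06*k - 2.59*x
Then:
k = 0.00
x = 0.00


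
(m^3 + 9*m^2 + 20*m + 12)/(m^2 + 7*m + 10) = (m^2 + 7*m + 6)/(m + 5)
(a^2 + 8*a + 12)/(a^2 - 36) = (a + 2)/(a - 6)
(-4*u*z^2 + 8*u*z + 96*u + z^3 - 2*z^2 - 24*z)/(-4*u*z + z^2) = z - 2 - 24/z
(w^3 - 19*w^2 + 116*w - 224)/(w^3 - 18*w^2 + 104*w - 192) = (w - 7)/(w - 6)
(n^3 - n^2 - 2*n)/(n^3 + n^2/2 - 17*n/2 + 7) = 2*n*(n + 1)/(2*n^2 + 5*n - 7)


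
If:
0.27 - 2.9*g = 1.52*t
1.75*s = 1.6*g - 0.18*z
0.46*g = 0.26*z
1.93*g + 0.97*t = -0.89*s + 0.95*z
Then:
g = 0.18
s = 0.13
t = -0.17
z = 0.32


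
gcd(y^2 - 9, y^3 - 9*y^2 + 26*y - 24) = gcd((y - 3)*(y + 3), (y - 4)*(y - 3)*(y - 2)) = y - 3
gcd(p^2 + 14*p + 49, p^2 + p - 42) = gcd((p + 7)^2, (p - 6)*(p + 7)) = p + 7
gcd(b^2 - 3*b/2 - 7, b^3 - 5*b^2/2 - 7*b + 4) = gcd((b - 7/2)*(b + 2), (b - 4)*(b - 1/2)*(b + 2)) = b + 2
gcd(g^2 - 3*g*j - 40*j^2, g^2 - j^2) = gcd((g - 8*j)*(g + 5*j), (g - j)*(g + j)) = 1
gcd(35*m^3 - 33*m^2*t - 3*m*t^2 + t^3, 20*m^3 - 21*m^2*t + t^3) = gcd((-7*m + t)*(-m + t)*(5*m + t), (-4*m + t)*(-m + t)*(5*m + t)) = -5*m^2 + 4*m*t + t^2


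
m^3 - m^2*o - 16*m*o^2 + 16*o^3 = (m - 4*o)*(m - o)*(m + 4*o)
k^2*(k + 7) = k^3 + 7*k^2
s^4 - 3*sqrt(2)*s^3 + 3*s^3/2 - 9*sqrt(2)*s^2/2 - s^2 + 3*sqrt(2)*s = s*(s - 1/2)*(s + 2)*(s - 3*sqrt(2))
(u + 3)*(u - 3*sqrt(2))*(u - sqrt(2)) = u^3 - 4*sqrt(2)*u^2 + 3*u^2 - 12*sqrt(2)*u + 6*u + 18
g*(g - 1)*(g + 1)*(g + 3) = g^4 + 3*g^3 - g^2 - 3*g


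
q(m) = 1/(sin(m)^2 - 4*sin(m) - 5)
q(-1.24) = -3.10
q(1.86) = -0.13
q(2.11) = -0.13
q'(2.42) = -0.04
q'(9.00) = -0.07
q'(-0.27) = 0.29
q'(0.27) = 0.09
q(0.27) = -0.17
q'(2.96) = -0.11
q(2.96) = -0.18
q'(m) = (-2*sin(m)*cos(m) + 4*cos(m))/(sin(m)^2 - 4*sin(m) - 5)^2 = 2*(2 - sin(m))*cos(m)/((sin(m) - 5)^2*(sin(m) + 1)^2)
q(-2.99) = -0.23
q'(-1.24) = 18.41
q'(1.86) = -0.01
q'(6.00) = 0.30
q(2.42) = -0.14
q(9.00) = -0.15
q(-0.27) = -0.26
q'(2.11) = -0.02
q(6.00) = -0.26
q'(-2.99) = -0.22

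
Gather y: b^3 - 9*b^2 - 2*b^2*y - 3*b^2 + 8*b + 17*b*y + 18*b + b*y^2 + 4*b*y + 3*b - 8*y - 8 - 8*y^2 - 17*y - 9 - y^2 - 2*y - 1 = b^3 - 12*b^2 + 29*b + y^2*(b - 9) + y*(-2*b^2 + 21*b - 27) - 18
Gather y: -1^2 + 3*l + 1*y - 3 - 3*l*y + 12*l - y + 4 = -3*l*y + 15*l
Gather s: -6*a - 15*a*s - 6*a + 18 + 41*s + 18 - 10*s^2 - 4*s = -12*a - 10*s^2 + s*(37 - 15*a) + 36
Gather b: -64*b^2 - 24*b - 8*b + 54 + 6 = -64*b^2 - 32*b + 60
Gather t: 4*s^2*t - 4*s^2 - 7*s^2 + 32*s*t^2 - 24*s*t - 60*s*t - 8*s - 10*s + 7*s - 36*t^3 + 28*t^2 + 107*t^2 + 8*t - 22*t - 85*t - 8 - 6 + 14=-11*s^2 - 11*s - 36*t^3 + t^2*(32*s + 135) + t*(4*s^2 - 84*s - 99)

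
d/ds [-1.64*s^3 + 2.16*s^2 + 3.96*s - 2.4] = -4.92*s^2 + 4.32*s + 3.96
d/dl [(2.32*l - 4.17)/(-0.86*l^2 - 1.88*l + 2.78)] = (1.9952*l^2 - 7.1724*l - 1.39)/(0.7396*l^4 + 3.2336*l^3 - 1.2472*l^2 - 10.4528*l + 7.7284)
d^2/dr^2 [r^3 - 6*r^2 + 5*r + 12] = 6*r - 12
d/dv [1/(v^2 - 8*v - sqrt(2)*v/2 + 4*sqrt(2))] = 2*(-4*v + sqrt(2) + 16)/(2*v^2 - 16*v - sqrt(2)*v + 8*sqrt(2))^2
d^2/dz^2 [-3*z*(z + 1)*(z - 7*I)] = -18*z - 6 + 42*I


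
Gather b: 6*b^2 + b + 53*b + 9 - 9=6*b^2 + 54*b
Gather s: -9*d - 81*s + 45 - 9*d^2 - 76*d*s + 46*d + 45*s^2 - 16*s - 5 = -9*d^2 + 37*d + 45*s^2 + s*(-76*d - 97) + 40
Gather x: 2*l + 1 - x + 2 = 2*l - x + 3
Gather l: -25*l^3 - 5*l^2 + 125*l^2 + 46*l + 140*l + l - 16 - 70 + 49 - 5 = -25*l^3 + 120*l^2 + 187*l - 42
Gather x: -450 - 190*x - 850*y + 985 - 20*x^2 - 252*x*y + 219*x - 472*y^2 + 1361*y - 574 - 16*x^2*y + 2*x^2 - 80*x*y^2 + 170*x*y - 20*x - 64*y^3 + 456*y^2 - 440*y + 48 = x^2*(-16*y - 18) + x*(-80*y^2 - 82*y + 9) - 64*y^3 - 16*y^2 + 71*y + 9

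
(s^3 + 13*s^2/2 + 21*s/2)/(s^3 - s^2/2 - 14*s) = (s + 3)/(s - 4)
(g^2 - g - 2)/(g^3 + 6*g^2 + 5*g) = (g - 2)/(g*(g + 5))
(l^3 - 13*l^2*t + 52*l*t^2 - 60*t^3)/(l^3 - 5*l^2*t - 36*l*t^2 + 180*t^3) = (l - 2*t)/(l + 6*t)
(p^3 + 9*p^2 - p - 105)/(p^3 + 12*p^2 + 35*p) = (p - 3)/p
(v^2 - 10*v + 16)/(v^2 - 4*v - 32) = (v - 2)/(v + 4)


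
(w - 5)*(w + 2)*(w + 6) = w^3 + 3*w^2 - 28*w - 60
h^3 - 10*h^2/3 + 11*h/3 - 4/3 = (h - 4/3)*(h - 1)^2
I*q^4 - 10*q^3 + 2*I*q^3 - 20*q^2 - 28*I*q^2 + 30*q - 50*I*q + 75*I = (q + 3)*(q + 5*I)^2*(I*q - I)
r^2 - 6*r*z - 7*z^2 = (r - 7*z)*(r + z)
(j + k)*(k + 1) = j*k + j + k^2 + k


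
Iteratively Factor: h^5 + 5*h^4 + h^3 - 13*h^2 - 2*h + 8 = (h - 1)*(h^4 + 6*h^3 + 7*h^2 - 6*h - 8) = (h - 1)*(h + 1)*(h^3 + 5*h^2 + 2*h - 8) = (h - 1)^2*(h + 1)*(h^2 + 6*h + 8) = (h - 1)^2*(h + 1)*(h + 4)*(h + 2)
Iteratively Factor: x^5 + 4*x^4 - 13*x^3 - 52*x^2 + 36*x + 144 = (x - 2)*(x^4 + 6*x^3 - x^2 - 54*x - 72) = (x - 2)*(x + 3)*(x^3 + 3*x^2 - 10*x - 24) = (x - 3)*(x - 2)*(x + 3)*(x^2 + 6*x + 8) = (x - 3)*(x - 2)*(x + 3)*(x + 4)*(x + 2)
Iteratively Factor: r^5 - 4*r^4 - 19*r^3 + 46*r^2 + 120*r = (r - 4)*(r^4 - 19*r^2 - 30*r) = r*(r - 4)*(r^3 - 19*r - 30) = r*(r - 4)*(r + 2)*(r^2 - 2*r - 15) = r*(r - 4)*(r + 2)*(r + 3)*(r - 5)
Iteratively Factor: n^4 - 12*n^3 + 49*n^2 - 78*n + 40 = (n - 2)*(n^3 - 10*n^2 + 29*n - 20) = (n - 4)*(n - 2)*(n^2 - 6*n + 5) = (n - 5)*(n - 4)*(n - 2)*(n - 1)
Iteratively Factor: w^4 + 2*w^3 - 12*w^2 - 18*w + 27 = (w + 3)*(w^3 - w^2 - 9*w + 9) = (w - 1)*(w + 3)*(w^2 - 9) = (w - 1)*(w + 3)^2*(w - 3)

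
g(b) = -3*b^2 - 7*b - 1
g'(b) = -6*b - 7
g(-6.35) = -77.52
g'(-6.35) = 31.10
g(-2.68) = -3.79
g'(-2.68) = 9.08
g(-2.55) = -2.66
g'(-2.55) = 8.30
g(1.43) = -17.14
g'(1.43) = -15.58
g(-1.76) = 2.03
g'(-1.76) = 3.56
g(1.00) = -11.00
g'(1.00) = -13.00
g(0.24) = -2.85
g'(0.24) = -8.44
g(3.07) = -50.76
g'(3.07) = -25.42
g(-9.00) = -181.00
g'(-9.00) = 47.00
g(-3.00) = -7.00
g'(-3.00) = 11.00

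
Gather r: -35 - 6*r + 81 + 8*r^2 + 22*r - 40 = 8*r^2 + 16*r + 6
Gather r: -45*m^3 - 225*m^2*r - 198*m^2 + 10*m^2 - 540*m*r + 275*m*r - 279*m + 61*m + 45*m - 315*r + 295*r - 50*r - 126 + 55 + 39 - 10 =-45*m^3 - 188*m^2 - 173*m + r*(-225*m^2 - 265*m - 70) - 42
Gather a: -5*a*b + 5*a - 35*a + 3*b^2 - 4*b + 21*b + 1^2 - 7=a*(-5*b - 30) + 3*b^2 + 17*b - 6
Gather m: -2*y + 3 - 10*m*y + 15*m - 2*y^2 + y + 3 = m*(15 - 10*y) - 2*y^2 - y + 6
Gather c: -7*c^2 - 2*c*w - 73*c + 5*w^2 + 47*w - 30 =-7*c^2 + c*(-2*w - 73) + 5*w^2 + 47*w - 30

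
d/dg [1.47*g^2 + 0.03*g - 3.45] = 2.94*g + 0.03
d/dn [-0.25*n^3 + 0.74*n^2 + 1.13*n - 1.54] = -0.75*n^2 + 1.48*n + 1.13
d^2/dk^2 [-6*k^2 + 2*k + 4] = -12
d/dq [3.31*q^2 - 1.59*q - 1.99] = 6.62*q - 1.59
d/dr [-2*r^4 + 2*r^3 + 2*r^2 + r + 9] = -8*r^3 + 6*r^2 + 4*r + 1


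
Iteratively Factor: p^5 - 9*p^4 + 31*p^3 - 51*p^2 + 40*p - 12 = (p - 1)*(p^4 - 8*p^3 + 23*p^2 - 28*p + 12) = (p - 2)*(p - 1)*(p^3 - 6*p^2 + 11*p - 6) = (p - 2)*(p - 1)^2*(p^2 - 5*p + 6) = (p - 3)*(p - 2)*(p - 1)^2*(p - 2)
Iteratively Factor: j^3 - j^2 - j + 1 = (j - 1)*(j^2 - 1) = (j - 1)*(j + 1)*(j - 1)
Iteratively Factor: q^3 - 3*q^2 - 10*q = (q)*(q^2 - 3*q - 10) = q*(q - 5)*(q + 2)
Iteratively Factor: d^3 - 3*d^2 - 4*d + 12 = (d + 2)*(d^2 - 5*d + 6) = (d - 2)*(d + 2)*(d - 3)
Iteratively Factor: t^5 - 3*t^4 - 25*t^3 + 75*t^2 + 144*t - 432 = (t - 4)*(t^4 + t^3 - 21*t^2 - 9*t + 108) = (t - 4)*(t + 4)*(t^3 - 3*t^2 - 9*t + 27) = (t - 4)*(t - 3)*(t + 4)*(t^2 - 9) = (t - 4)*(t - 3)^2*(t + 4)*(t + 3)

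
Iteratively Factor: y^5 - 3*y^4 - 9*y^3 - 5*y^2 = (y + 1)*(y^4 - 4*y^3 - 5*y^2) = y*(y + 1)*(y^3 - 4*y^2 - 5*y) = y^2*(y + 1)*(y^2 - 4*y - 5) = y^2*(y - 5)*(y + 1)*(y + 1)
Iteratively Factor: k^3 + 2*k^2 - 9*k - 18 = (k + 3)*(k^2 - k - 6) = (k - 3)*(k + 3)*(k + 2)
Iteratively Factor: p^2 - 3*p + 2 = (p - 1)*(p - 2)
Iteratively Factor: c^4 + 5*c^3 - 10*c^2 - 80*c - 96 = (c + 2)*(c^3 + 3*c^2 - 16*c - 48) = (c + 2)*(c + 4)*(c^2 - c - 12) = (c + 2)*(c + 3)*(c + 4)*(c - 4)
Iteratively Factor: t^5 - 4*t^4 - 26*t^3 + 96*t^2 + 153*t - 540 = (t + 3)*(t^4 - 7*t^3 - 5*t^2 + 111*t - 180) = (t - 5)*(t + 3)*(t^3 - 2*t^2 - 15*t + 36) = (t - 5)*(t + 3)*(t + 4)*(t^2 - 6*t + 9) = (t - 5)*(t - 3)*(t + 3)*(t + 4)*(t - 3)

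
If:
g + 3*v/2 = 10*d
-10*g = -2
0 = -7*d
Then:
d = 0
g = 1/5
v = -2/15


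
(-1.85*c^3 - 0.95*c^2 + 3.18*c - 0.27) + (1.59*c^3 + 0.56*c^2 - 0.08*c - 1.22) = -0.26*c^3 - 0.39*c^2 + 3.1*c - 1.49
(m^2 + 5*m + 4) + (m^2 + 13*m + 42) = 2*m^2 + 18*m + 46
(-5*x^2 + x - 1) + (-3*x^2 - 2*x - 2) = -8*x^2 - x - 3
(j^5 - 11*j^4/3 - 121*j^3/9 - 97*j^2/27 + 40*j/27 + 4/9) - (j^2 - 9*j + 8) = j^5 - 11*j^4/3 - 121*j^3/9 - 124*j^2/27 + 283*j/27 - 68/9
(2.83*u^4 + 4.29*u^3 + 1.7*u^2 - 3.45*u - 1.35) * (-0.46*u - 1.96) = -1.3018*u^5 - 7.5202*u^4 - 9.1904*u^3 - 1.745*u^2 + 7.383*u + 2.646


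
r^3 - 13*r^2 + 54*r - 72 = (r - 6)*(r - 4)*(r - 3)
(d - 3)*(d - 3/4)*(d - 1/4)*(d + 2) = d^4 - 2*d^3 - 77*d^2/16 + 93*d/16 - 9/8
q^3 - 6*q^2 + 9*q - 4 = (q - 4)*(q - 1)^2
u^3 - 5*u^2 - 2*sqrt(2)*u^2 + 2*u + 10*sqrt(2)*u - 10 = (u - 5)*(u - sqrt(2))^2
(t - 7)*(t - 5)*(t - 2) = t^3 - 14*t^2 + 59*t - 70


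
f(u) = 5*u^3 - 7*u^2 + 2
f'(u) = 15*u^2 - 14*u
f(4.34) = 278.88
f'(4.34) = 221.77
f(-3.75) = -360.11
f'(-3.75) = 263.44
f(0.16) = 1.84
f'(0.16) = -1.86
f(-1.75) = -46.23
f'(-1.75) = 70.44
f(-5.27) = -924.23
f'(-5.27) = 490.37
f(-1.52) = -31.73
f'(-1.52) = 55.94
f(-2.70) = -147.44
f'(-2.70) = 147.15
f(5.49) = 618.37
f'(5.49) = 375.24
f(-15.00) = -18448.00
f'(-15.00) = 3585.00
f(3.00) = 74.00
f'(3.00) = 93.00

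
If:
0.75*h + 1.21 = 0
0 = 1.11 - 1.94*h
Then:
No Solution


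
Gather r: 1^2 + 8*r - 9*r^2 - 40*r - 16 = -9*r^2 - 32*r - 15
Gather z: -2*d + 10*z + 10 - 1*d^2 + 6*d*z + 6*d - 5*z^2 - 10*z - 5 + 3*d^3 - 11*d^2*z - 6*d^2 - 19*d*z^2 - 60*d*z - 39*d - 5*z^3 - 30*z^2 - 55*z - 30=3*d^3 - 7*d^2 - 35*d - 5*z^3 + z^2*(-19*d - 35) + z*(-11*d^2 - 54*d - 55) - 25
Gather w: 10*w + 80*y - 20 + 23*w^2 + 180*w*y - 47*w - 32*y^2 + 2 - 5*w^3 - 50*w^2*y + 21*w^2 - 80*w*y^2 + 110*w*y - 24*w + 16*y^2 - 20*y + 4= -5*w^3 + w^2*(44 - 50*y) + w*(-80*y^2 + 290*y - 61) - 16*y^2 + 60*y - 14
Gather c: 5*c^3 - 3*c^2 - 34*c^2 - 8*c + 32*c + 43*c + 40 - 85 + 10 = 5*c^3 - 37*c^2 + 67*c - 35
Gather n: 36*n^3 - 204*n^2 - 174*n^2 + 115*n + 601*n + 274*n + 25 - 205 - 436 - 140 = 36*n^3 - 378*n^2 + 990*n - 756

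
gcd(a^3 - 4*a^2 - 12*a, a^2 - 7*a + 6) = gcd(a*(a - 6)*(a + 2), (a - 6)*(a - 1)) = a - 6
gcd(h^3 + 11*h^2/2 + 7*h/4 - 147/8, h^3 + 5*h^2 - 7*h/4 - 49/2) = h^2 + 7*h + 49/4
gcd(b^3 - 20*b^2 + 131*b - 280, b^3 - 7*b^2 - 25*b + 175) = b^2 - 12*b + 35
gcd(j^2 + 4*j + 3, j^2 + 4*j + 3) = j^2 + 4*j + 3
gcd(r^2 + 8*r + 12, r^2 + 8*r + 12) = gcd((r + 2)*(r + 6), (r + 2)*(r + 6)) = r^2 + 8*r + 12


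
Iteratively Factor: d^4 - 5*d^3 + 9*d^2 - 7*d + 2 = (d - 1)*(d^3 - 4*d^2 + 5*d - 2) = (d - 1)^2*(d^2 - 3*d + 2) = (d - 2)*(d - 1)^2*(d - 1)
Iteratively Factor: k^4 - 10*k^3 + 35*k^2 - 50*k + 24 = (k - 3)*(k^3 - 7*k^2 + 14*k - 8) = (k - 4)*(k - 3)*(k^2 - 3*k + 2) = (k - 4)*(k - 3)*(k - 2)*(k - 1)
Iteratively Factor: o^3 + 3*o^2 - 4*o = (o - 1)*(o^2 + 4*o) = (o - 1)*(o + 4)*(o)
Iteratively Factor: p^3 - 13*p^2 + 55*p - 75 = (p - 5)*(p^2 - 8*p + 15) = (p - 5)*(p - 3)*(p - 5)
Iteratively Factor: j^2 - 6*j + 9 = (j - 3)*(j - 3)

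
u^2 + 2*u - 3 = (u - 1)*(u + 3)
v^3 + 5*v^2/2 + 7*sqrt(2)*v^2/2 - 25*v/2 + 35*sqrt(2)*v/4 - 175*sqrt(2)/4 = (v - 5/2)*(v + 5)*(v + 7*sqrt(2)/2)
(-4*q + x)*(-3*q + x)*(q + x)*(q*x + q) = 12*q^4*x + 12*q^4 + 5*q^3*x^2 + 5*q^3*x - 6*q^2*x^3 - 6*q^2*x^2 + q*x^4 + q*x^3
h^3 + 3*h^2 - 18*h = h*(h - 3)*(h + 6)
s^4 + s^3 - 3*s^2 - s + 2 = (s - 1)^2*(s + 1)*(s + 2)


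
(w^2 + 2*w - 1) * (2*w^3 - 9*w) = 2*w^5 + 4*w^4 - 11*w^3 - 18*w^2 + 9*w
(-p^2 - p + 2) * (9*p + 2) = -9*p^3 - 11*p^2 + 16*p + 4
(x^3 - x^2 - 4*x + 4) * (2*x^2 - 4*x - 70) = 2*x^5 - 6*x^4 - 74*x^3 + 94*x^2 + 264*x - 280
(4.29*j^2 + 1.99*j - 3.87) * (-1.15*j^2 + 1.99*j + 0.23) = -4.9335*j^4 + 6.2486*j^3 + 9.3973*j^2 - 7.2436*j - 0.8901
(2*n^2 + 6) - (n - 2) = 2*n^2 - n + 8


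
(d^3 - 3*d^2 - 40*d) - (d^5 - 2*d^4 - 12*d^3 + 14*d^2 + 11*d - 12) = -d^5 + 2*d^4 + 13*d^3 - 17*d^2 - 51*d + 12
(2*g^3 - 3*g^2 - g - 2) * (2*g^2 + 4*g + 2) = 4*g^5 + 2*g^4 - 10*g^3 - 14*g^2 - 10*g - 4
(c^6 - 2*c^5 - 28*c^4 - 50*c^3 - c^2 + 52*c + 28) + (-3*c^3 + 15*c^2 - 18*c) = c^6 - 2*c^5 - 28*c^4 - 53*c^3 + 14*c^2 + 34*c + 28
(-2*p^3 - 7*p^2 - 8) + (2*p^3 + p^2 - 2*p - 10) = -6*p^2 - 2*p - 18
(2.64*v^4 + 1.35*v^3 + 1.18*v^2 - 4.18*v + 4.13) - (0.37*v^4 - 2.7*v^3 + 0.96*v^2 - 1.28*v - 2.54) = 2.27*v^4 + 4.05*v^3 + 0.22*v^2 - 2.9*v + 6.67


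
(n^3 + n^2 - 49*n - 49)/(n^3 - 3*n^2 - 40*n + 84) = (n^2 + 8*n + 7)/(n^2 + 4*n - 12)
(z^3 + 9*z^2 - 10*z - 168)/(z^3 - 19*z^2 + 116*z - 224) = (z^2 + 13*z + 42)/(z^2 - 15*z + 56)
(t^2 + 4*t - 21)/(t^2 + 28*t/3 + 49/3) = 3*(t - 3)/(3*t + 7)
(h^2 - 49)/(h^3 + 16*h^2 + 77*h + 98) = (h - 7)/(h^2 + 9*h + 14)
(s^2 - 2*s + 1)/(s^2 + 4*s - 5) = (s - 1)/(s + 5)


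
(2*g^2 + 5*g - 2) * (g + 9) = 2*g^3 + 23*g^2 + 43*g - 18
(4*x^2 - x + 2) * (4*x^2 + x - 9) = 16*x^4 - 29*x^2 + 11*x - 18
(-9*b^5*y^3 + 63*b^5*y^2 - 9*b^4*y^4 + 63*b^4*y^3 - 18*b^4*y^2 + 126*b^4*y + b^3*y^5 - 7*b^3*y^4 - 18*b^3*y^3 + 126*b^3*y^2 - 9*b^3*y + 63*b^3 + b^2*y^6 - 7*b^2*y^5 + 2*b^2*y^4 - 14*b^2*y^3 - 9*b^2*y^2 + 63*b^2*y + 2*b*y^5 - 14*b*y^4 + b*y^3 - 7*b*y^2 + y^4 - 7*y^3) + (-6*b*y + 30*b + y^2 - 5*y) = -9*b^5*y^3 + 63*b^5*y^2 - 9*b^4*y^4 + 63*b^4*y^3 - 18*b^4*y^2 + 126*b^4*y + b^3*y^5 - 7*b^3*y^4 - 18*b^3*y^3 + 126*b^3*y^2 - 9*b^3*y + 63*b^3 + b^2*y^6 - 7*b^2*y^5 + 2*b^2*y^4 - 14*b^2*y^3 - 9*b^2*y^2 + 63*b^2*y + 2*b*y^5 - 14*b*y^4 + b*y^3 - 7*b*y^2 - 6*b*y + 30*b + y^4 - 7*y^3 + y^2 - 5*y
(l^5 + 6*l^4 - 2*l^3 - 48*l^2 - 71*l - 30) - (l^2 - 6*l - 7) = l^5 + 6*l^4 - 2*l^3 - 49*l^2 - 65*l - 23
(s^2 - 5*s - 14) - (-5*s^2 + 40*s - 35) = 6*s^2 - 45*s + 21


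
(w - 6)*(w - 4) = w^2 - 10*w + 24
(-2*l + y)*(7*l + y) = -14*l^2 + 5*l*y + y^2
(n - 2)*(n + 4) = n^2 + 2*n - 8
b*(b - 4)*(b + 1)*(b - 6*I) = b^4 - 3*b^3 - 6*I*b^3 - 4*b^2 + 18*I*b^2 + 24*I*b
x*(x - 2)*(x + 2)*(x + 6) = x^4 + 6*x^3 - 4*x^2 - 24*x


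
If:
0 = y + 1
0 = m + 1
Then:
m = -1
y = -1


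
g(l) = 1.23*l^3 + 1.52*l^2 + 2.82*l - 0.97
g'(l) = 3.69*l^2 + 3.04*l + 2.82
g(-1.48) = -5.80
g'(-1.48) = 6.40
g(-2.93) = -27.12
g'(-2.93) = 25.59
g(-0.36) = -1.85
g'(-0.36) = 2.20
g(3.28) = 68.04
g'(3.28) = 52.49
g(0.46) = 0.77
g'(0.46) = 5.00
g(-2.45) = -16.84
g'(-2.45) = 17.52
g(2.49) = 34.46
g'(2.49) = 33.27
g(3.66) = 90.02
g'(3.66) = 63.38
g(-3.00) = -28.96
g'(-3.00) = 26.91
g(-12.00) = -1941.37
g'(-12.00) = 497.70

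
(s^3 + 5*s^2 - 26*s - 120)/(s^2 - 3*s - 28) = (s^2 + s - 30)/(s - 7)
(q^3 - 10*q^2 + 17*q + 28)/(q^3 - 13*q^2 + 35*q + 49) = (q - 4)/(q - 7)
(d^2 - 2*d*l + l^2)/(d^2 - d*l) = (d - l)/d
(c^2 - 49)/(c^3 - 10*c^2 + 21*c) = (c + 7)/(c*(c - 3))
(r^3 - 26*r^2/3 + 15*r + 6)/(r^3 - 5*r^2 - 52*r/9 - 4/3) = 3*(r - 3)/(3*r + 2)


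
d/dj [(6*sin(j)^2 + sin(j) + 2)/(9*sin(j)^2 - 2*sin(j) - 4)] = -21*(sin(j) + 4)*sin(j)*cos(j)/(-9*sin(j)^2 + 2*sin(j) + 4)^2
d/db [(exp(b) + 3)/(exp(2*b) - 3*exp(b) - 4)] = (-exp(2*b) - 6*exp(b) + 5)*exp(b)/(exp(4*b) - 6*exp(3*b) + exp(2*b) + 24*exp(b) + 16)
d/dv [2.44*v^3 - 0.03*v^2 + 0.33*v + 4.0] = 7.32*v^2 - 0.06*v + 0.33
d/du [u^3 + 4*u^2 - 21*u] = 3*u^2 + 8*u - 21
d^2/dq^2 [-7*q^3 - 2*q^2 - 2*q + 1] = -42*q - 4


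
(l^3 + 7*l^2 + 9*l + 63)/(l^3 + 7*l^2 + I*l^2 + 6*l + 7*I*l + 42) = (l - 3*I)/(l - 2*I)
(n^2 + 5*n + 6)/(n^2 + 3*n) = (n + 2)/n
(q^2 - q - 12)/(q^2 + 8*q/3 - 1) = 3*(q - 4)/(3*q - 1)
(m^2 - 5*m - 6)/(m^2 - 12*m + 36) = (m + 1)/(m - 6)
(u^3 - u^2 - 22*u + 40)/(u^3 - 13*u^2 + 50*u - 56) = (u + 5)/(u - 7)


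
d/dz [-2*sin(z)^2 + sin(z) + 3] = (1 - 4*sin(z))*cos(z)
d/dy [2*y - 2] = 2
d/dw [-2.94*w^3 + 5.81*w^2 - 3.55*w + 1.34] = -8.82*w^2 + 11.62*w - 3.55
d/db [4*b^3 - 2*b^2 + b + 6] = 12*b^2 - 4*b + 1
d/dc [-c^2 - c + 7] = -2*c - 1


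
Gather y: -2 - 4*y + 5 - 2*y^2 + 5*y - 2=-2*y^2 + y + 1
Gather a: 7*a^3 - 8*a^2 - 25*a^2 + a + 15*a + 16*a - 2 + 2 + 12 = 7*a^3 - 33*a^2 + 32*a + 12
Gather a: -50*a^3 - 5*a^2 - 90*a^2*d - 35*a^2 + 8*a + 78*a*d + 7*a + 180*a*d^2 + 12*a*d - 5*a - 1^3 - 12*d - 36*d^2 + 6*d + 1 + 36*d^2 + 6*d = -50*a^3 + a^2*(-90*d - 40) + a*(180*d^2 + 90*d + 10)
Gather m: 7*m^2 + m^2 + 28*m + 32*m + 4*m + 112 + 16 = 8*m^2 + 64*m + 128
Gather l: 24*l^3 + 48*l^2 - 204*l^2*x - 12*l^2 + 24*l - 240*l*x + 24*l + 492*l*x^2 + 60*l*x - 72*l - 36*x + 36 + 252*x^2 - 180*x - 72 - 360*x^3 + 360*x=24*l^3 + l^2*(36 - 204*x) + l*(492*x^2 - 180*x - 24) - 360*x^3 + 252*x^2 + 144*x - 36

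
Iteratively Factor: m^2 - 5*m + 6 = (m - 2)*(m - 3)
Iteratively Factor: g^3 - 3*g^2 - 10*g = (g)*(g^2 - 3*g - 10) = g*(g + 2)*(g - 5)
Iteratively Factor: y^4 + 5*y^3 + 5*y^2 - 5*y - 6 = (y + 3)*(y^3 + 2*y^2 - y - 2) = (y - 1)*(y + 3)*(y^2 + 3*y + 2) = (y - 1)*(y + 1)*(y + 3)*(y + 2)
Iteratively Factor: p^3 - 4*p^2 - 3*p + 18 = (p - 3)*(p^2 - p - 6) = (p - 3)*(p + 2)*(p - 3)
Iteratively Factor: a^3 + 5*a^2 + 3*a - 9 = (a - 1)*(a^2 + 6*a + 9) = (a - 1)*(a + 3)*(a + 3)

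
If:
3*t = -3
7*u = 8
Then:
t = -1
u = 8/7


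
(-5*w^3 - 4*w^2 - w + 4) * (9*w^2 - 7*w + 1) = -45*w^5 - w^4 + 14*w^3 + 39*w^2 - 29*w + 4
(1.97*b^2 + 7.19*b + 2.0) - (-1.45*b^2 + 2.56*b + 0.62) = 3.42*b^2 + 4.63*b + 1.38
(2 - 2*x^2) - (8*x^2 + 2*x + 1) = -10*x^2 - 2*x + 1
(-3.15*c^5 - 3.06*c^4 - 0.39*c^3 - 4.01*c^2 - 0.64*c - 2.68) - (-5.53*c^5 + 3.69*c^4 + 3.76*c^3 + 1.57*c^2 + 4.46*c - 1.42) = 2.38*c^5 - 6.75*c^4 - 4.15*c^3 - 5.58*c^2 - 5.1*c - 1.26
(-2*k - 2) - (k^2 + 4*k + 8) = -k^2 - 6*k - 10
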